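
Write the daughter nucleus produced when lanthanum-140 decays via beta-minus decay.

Ce-140

Beta-minus decay: mass number changes by +0, atomic number by +1.
A: 140 = 140; Z: 57 + 1 = 58.
Z = 58 is cerium, so the daughter is cerium-140.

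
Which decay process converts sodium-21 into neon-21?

ΔA = 21 − 21 = 0; ΔZ = 10 − 11 = -1.
A is unchanged and Z drops by 1 — a proton has become a neutron (β⁺ emission or electron capture).

beta-plus decay or electron capture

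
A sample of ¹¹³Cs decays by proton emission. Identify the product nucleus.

Proton emission: mass number changes by -1, atomic number by -1.
A: 113 − 1 = 112; Z: 55 − 1 = 54.
Z = 54 is xenon, so the daughter is ¹¹²Xe.

Xe-112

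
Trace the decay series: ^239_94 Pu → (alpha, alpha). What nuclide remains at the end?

Start: (A, Z) = (239, 94).
After α: (235, 92).
After α: (231, 90).
Z = 90 is thorium.

Th-231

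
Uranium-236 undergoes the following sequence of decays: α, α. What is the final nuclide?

Ra-228

Start: (A, Z) = (236, 92).
After α: (232, 90).
After α: (228, 88).
Z = 88 is radium.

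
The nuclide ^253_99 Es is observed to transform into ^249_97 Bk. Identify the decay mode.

ΔA = 249 − 253 = -4; ΔZ = 97 − 99 = -2.
A drops by 4 and Z drops by 2 — the signature of alpha emission.

alpha decay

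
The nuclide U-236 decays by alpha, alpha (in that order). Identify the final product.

Start: (A, Z) = (236, 92).
After α: (232, 90).
After α: (228, 88).
Z = 88 is radium.

Ra-228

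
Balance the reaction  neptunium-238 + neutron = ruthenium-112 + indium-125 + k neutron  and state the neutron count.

Conserve mass number: 239 = 112 + 125 + k, so k = 239 − 237 = 2.
Check atomic number: 93 = 44 + 49 + 0 = 93. ✓

2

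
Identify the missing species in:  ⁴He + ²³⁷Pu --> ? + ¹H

Conserve mass number: 4 + 237 = A + 1, so A = 240.
Conserve atomic number: 2 + 94 = Z + 1, so Z = 95.
Z = 95 is americium, so the species is ²⁴⁰Am.

Am-240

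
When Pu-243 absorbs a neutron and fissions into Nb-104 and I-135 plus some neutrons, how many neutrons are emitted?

Conserve mass number: 244 = 104 + 135 + k, so k = 244 − 239 = 5.
Check atomic number: 94 = 41 + 53 + 0 = 94. ✓

5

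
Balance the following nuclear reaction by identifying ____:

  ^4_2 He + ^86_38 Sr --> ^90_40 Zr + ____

Conserve mass number: 4 + 86 = 90 + A, so A = 0.
Conserve atomic number: 2 + 38 = 40 + Z, so Z = 0.
A = 0 and Z = 0 is ^0_0 γ — a gamma ray.

gamma ray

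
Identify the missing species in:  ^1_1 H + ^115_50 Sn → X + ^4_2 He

In-112

Conserve mass number: 1 + 115 = A + 4, so A = 112.
Conserve atomic number: 1 + 50 = Z + 2, so Z = 49.
Z = 49 is indium, so the species is ^112_49 In.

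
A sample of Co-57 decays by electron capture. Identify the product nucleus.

Fe-57

Electron capture: mass number changes by +0, atomic number by -1.
A: 57 = 57; Z: 27 − 1 = 26.
Z = 26 is iron, so the daughter is Fe-57.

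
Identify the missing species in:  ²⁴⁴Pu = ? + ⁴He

U-240

Conserve mass number: 244 = A + 4, so A = 240.
Conserve atomic number: 94 = Z + 2, so Z = 92.
Z = 92 is uranium, so the species is ²⁴⁰U.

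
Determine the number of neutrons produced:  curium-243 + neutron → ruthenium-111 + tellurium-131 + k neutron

Conserve mass number: 244 = 111 + 131 + k, so k = 244 − 242 = 2.
Check atomic number: 96 = 44 + 52 + 0 = 96. ✓

2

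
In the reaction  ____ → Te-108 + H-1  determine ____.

I-109

Conserve mass number: A = 108 + 1, so A = 109.
Conserve atomic number: Z = 52 + 1, so Z = 53.
Z = 53 is iodine, so the species is I-109.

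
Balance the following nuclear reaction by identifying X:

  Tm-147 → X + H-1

Conserve mass number: 147 = A + 1, so A = 146.
Conserve atomic number: 69 = Z + 1, so Z = 68.
Z = 68 is erbium, so the species is Er-146.

Er-146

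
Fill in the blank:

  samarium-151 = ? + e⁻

Conserve mass number: 151 = A + 0, so A = 151.
Conserve atomic number: 62 = Z − 1, so Z = 63.
Z = 63 is europium, so the species is europium-151.

Eu-151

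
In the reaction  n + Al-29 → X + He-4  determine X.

Conserve mass number: 1 + 29 = A + 4, so A = 26.
Conserve atomic number: 0 + 13 = Z + 2, so Z = 11.
Z = 11 is sodium, so the species is Na-26.

Na-26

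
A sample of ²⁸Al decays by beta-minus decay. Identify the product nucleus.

Si-28

Beta-minus decay: mass number changes by +0, atomic number by +1.
A: 28 = 28; Z: 13 + 1 = 14.
Z = 14 is silicon, so the daughter is ²⁸Si.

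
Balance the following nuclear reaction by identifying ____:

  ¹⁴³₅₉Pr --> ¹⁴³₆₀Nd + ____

beta-minus particle

Conserve mass number: 143 = 143 + A, so A = 0.
Conserve atomic number: 59 = 60 + Z, so Z = -1.
A = 0 and Z = -1 is ⁰₋₁e — a beta-minus particle.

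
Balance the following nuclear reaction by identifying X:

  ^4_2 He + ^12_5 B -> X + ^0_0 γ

N-16

Conserve mass number: 4 + 12 = A + 0, so A = 16.
Conserve atomic number: 2 + 5 = Z + 0, so Z = 7.
Z = 7 is nitrogen, so the species is ^16_7 N.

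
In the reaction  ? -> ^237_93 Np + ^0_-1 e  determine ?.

Conserve mass number: A = 237 + 0, so A = 237.
Conserve atomic number: Z = 93 − 1, so Z = 92.
Z = 92 is uranium, so the species is ^237_92 U.

U-237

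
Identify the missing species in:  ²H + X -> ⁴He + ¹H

Conserve mass number: 2 + A = 4 + 1, so A = 3.
Conserve atomic number: 1 + Z = 2 + 1, so Z = 2.
Z = 2 is helium, so the species is ³He.

He-3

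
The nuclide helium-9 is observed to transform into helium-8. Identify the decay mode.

ΔA = 8 − 9 = -1; ΔZ = 2 − 2 = +0.
A drops by 1 with Z unchanged — a neutron was emitted.

neutron emission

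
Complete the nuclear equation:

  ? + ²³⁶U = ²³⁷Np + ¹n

deuteron

Conserve mass number: A + 236 = 237 + 1, so A = 2.
Conserve atomic number: Z + 92 = 93 + 0, so Z = 1.
A = 2 and Z = 1 is ²H — a deuteron.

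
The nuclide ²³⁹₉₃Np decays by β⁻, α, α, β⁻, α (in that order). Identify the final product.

Start: (A, Z) = (239, 93).
After β⁻: (239, 94).
After α: (235, 92).
After α: (231, 90).
After β⁻: (231, 91).
After α: (227, 89).
Z = 89 is actinium.

Ac-227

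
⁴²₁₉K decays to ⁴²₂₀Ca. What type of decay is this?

beta-minus decay

ΔA = 42 − 42 = 0; ΔZ = 20 − 19 = +1.
A is unchanged and Z rises by 1 — a neutron has become a proton (β⁻ decay).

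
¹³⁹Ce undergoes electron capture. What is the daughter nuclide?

Electron capture: mass number changes by +0, atomic number by -1.
A: 139 = 139; Z: 58 − 1 = 57.
Z = 57 is lanthanum, so the daughter is ¹³⁹La.

La-139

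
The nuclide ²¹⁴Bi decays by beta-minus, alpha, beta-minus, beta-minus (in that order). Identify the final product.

Po-210

Start: (A, Z) = (214, 83).
After β⁻: (214, 84).
After α: (210, 82).
After β⁻: (210, 83).
After β⁻: (210, 84).
Z = 84 is polonium.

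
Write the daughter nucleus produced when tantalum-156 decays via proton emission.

Proton emission: mass number changes by -1, atomic number by -1.
A: 156 − 1 = 155; Z: 73 − 1 = 72.
Z = 72 is hafnium, so the daughter is hafnium-155.

Hf-155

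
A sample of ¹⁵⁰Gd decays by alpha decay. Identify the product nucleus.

Alpha decay: mass number changes by -4, atomic number by -2.
A: 150 − 4 = 146; Z: 64 − 2 = 62.
Z = 62 is samarium, so the daughter is ¹⁴⁶Sm.

Sm-146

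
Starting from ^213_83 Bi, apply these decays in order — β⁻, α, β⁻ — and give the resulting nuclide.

Bi-209

Start: (A, Z) = (213, 83).
After β⁻: (213, 84).
After α: (209, 82).
After β⁻: (209, 83).
Z = 83 is bismuth.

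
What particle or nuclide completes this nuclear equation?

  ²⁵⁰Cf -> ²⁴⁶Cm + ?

Conserve mass number: 250 = 246 + A, so A = 4.
Conserve atomic number: 98 = 96 + Z, so Z = 2.
A = 4 and Z = 2 is ⁴He — an alpha particle.

alpha particle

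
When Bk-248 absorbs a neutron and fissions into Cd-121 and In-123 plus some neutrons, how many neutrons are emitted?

Conserve mass number: 249 = 121 + 123 + k, so k = 249 − 244 = 5.
Check atomic number: 97 = 48 + 49 + 0 = 97. ✓

5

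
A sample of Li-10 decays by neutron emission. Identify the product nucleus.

Li-9

Neutron emission: mass number changes by -1, atomic number by +0.
A: 10 − 1 = 9; Z: 3 = 3.
Z = 3 is lithium, so the daughter is Li-9.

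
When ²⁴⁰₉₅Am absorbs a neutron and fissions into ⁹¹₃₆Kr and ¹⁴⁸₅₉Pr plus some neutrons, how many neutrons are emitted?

Conserve mass number: 241 = 91 + 148 + k, so k = 241 − 239 = 2.
Check atomic number: 95 = 36 + 59 + 0 = 95. ✓

2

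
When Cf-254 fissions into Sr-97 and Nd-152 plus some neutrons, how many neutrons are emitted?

Conserve mass number: 254 = 97 + 152 + k, so k = 254 − 249 = 5.
Check atomic number: 98 = 38 + 60 + 0 = 98. ✓

5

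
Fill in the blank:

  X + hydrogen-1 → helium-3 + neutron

triton

Conserve mass number: A + 1 = 3 + 1, so A = 3.
Conserve atomic number: Z + 1 = 2 + 0, so Z = 1.
A = 3 and Z = 1 is hydrogen-3 — a triton.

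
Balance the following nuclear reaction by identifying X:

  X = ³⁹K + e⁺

Conserve mass number: A = 39 + 0, so A = 39.
Conserve atomic number: Z = 19 + 1, so Z = 20.
Z = 20 is calcium, so the species is ³⁹Ca.

Ca-39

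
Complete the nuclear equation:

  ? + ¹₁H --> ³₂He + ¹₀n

triton

Conserve mass number: A + 1 = 3 + 1, so A = 3.
Conserve atomic number: Z + 1 = 2 + 0, so Z = 1.
A = 3 and Z = 1 is ³₁H — a triton.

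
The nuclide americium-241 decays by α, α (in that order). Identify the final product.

Start: (A, Z) = (241, 95).
After α: (237, 93).
After α: (233, 91).
Z = 91 is protactinium.

Pa-233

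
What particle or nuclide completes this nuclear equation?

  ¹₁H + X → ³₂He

deuteron

Conserve mass number: 1 + A = 3, so A = 2.
Conserve atomic number: 1 + Z = 2, so Z = 1.
A = 2 and Z = 1 is ²₁H — a deuteron.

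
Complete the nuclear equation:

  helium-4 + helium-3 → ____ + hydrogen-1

Conserve mass number: 4 + 3 = A + 1, so A = 6.
Conserve atomic number: 2 + 2 = Z + 1, so Z = 3.
Z = 3 is lithium, so the species is lithium-6.

Li-6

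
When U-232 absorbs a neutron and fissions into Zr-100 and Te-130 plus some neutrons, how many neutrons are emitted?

3

Conserve mass number: 233 = 100 + 130 + k, so k = 233 − 230 = 3.
Check atomic number: 92 = 40 + 52 + 0 = 92. ✓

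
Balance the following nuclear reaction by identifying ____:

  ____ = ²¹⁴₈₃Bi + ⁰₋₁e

Conserve mass number: A = 214 + 0, so A = 214.
Conserve atomic number: Z = 83 − 1, so Z = 82.
Z = 82 is lead, so the species is ²¹⁴₈₂Pb.

Pb-214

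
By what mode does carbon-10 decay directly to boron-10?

beta-plus decay or electron capture

ΔA = 10 − 10 = 0; ΔZ = 5 − 6 = -1.
A is unchanged and Z drops by 1 — a proton has become a neutron (β⁺ emission or electron capture).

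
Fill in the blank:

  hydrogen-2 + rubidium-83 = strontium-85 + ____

gamma ray

Conserve mass number: 2 + 83 = 85 + A, so A = 0.
Conserve atomic number: 1 + 37 = 38 + Z, so Z = 0.
A = 0 and Z = 0 is γ — a gamma ray.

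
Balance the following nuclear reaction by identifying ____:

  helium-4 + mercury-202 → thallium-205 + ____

Conserve mass number: 4 + 202 = 205 + A, so A = 1.
Conserve atomic number: 2 + 80 = 81 + Z, so Z = 1.
A = 1 and Z = 1 is hydrogen-1 — a proton.

proton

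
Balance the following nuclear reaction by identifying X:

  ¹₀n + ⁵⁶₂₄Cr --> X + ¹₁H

Conserve mass number: 1 + 56 = A + 1, so A = 56.
Conserve atomic number: 0 + 24 = Z + 1, so Z = 23.
Z = 23 is vanadium, so the species is ⁵⁶₂₃V.

V-56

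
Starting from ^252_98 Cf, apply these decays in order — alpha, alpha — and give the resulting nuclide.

Start: (A, Z) = (252, 98).
After α: (248, 96).
After α: (244, 94).
Z = 94 is plutonium.

Pu-244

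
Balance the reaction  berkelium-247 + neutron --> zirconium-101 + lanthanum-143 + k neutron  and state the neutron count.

4

Conserve mass number: 248 = 101 + 143 + k, so k = 248 − 244 = 4.
Check atomic number: 97 = 40 + 57 + 0 = 97. ✓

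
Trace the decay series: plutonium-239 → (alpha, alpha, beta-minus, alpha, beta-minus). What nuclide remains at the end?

Start: (A, Z) = (239, 94).
After α: (235, 92).
After α: (231, 90).
After β⁻: (231, 91).
After α: (227, 89).
After β⁻: (227, 90).
Z = 90 is thorium.

Th-227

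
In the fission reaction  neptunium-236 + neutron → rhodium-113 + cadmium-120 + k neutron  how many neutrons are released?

Conserve mass number: 237 = 113 + 120 + k, so k = 237 − 233 = 4.
Check atomic number: 93 = 45 + 48 + 0 = 93. ✓

4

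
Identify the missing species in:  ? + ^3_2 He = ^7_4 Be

alpha particle

Conserve mass number: A + 3 = 7, so A = 4.
Conserve atomic number: Z + 2 = 4, so Z = 2.
A = 4 and Z = 2 is ^4_2 He — an alpha particle.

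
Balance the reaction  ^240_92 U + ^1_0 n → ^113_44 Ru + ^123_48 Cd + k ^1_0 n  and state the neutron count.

5

Conserve mass number: 241 = 113 + 123 + k, so k = 241 − 236 = 5.
Check atomic number: 92 = 44 + 48 + 0 = 92. ✓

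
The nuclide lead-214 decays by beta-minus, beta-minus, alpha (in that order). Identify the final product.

Pb-210

Start: (A, Z) = (214, 82).
After β⁻: (214, 83).
After β⁻: (214, 84).
After α: (210, 82).
Z = 82 is lead.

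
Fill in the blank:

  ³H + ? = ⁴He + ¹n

Conserve mass number: 3 + A = 4 + 1, so A = 2.
Conserve atomic number: 1 + Z = 2 + 0, so Z = 1.
A = 2 and Z = 1 is ²H — a deuteron.

deuteron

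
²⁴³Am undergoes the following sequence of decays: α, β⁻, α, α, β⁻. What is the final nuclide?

Pa-231

Start: (A, Z) = (243, 95).
After α: (239, 93).
After β⁻: (239, 94).
After α: (235, 92).
After α: (231, 90).
After β⁻: (231, 91).
Z = 91 is protactinium.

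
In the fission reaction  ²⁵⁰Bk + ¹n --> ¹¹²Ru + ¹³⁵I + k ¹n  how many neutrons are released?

4

Conserve mass number: 251 = 112 + 135 + k, so k = 251 − 247 = 4.
Check atomic number: 97 = 44 + 53 + 0 = 97. ✓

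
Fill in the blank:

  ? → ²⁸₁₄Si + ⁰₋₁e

Conserve mass number: A = 28 + 0, so A = 28.
Conserve atomic number: Z = 14 − 1, so Z = 13.
Z = 13 is aluminium, so the species is ²⁸₁₃Al.

Al-28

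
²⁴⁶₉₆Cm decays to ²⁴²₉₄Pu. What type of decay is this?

ΔA = 242 − 246 = -4; ΔZ = 94 − 96 = -2.
A drops by 4 and Z drops by 2 — the signature of alpha emission.

alpha decay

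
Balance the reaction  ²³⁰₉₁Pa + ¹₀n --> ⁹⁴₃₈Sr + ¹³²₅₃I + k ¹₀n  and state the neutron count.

Conserve mass number: 231 = 94 + 132 + k, so k = 231 − 226 = 5.
Check atomic number: 91 = 38 + 53 + 0 = 91. ✓

5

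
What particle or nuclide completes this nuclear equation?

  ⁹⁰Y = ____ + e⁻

Zr-90

Conserve mass number: 90 = A + 0, so A = 90.
Conserve atomic number: 39 = Z − 1, so Z = 40.
Z = 40 is zirconium, so the species is ⁹⁰Zr.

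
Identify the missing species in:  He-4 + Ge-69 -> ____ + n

Se-72

Conserve mass number: 4 + 69 = A + 1, so A = 72.
Conserve atomic number: 2 + 32 = Z + 0, so Z = 34.
Z = 34 is selenium, so the species is Se-72.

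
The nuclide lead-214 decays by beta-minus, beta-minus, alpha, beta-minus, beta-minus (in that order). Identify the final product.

Po-210

Start: (A, Z) = (214, 82).
After β⁻: (214, 83).
After β⁻: (214, 84).
After α: (210, 82).
After β⁻: (210, 83).
After β⁻: (210, 84).
Z = 84 is polonium.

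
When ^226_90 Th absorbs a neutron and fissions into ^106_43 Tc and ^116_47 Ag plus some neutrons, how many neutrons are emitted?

Conserve mass number: 227 = 106 + 116 + k, so k = 227 − 222 = 5.
Check atomic number: 90 = 43 + 47 + 0 = 90. ✓

5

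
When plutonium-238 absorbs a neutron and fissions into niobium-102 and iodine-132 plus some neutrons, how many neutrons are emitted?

5

Conserve mass number: 239 = 102 + 132 + k, so k = 239 − 234 = 5.
Check atomic number: 94 = 41 + 53 + 0 = 94. ✓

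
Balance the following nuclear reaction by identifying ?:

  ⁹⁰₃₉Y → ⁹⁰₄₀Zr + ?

beta-minus particle

Conserve mass number: 90 = 90 + A, so A = 0.
Conserve atomic number: 39 = 40 + Z, so Z = -1.
A = 0 and Z = -1 is ⁰₋₁e — a beta-minus particle.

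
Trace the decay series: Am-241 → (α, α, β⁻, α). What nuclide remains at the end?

Start: (A, Z) = (241, 95).
After α: (237, 93).
After α: (233, 91).
After β⁻: (233, 92).
After α: (229, 90).
Z = 90 is thorium.

Th-229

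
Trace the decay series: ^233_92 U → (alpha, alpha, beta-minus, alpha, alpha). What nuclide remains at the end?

At-217

Start: (A, Z) = (233, 92).
After α: (229, 90).
After α: (225, 88).
After β⁻: (225, 89).
After α: (221, 87).
After α: (217, 85).
Z = 85 is astatine.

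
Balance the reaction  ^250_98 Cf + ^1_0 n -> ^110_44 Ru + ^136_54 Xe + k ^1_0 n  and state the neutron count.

5

Conserve mass number: 251 = 110 + 136 + k, so k = 251 − 246 = 5.
Check atomic number: 98 = 44 + 54 + 0 = 98. ✓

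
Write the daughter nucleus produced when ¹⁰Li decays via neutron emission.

Neutron emission: mass number changes by -1, atomic number by +0.
A: 10 − 1 = 9; Z: 3 = 3.
Z = 3 is lithium, so the daughter is ⁹Li.

Li-9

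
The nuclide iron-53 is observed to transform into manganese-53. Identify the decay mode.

beta-plus decay or electron capture

ΔA = 53 − 53 = 0; ΔZ = 25 − 26 = -1.
A is unchanged and Z drops by 1 — a proton has become a neutron (β⁺ emission or electron capture).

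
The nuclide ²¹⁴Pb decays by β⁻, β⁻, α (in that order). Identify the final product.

Start: (A, Z) = (214, 82).
After β⁻: (214, 83).
After β⁻: (214, 84).
After α: (210, 82).
Z = 82 is lead.

Pb-210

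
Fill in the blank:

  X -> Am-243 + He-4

Conserve mass number: A = 243 + 4, so A = 247.
Conserve atomic number: Z = 95 + 2, so Z = 97.
Z = 97 is berkelium, so the species is Bk-247.

Bk-247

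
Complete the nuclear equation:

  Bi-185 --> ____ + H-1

Conserve mass number: 185 = A + 1, so A = 184.
Conserve atomic number: 83 = Z + 1, so Z = 82.
Z = 82 is lead, so the species is Pb-184.

Pb-184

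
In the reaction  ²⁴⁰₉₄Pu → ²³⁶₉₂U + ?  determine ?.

alpha particle

Conserve mass number: 240 = 236 + A, so A = 4.
Conserve atomic number: 94 = 92 + Z, so Z = 2.
A = 4 and Z = 2 is ⁴₂He — an alpha particle.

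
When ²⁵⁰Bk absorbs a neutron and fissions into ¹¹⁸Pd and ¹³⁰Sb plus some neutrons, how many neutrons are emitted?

3

Conserve mass number: 251 = 118 + 130 + k, so k = 251 − 248 = 3.
Check atomic number: 97 = 46 + 51 + 0 = 97. ✓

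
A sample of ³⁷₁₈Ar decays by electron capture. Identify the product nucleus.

Electron capture: mass number changes by +0, atomic number by -1.
A: 37 = 37; Z: 18 − 1 = 17.
Z = 17 is chlorine, so the daughter is ³⁷₁₇Cl.

Cl-37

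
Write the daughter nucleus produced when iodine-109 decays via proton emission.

Te-108

Proton emission: mass number changes by -1, atomic number by -1.
A: 109 − 1 = 108; Z: 53 − 1 = 52.
Z = 52 is tellurium, so the daughter is tellurium-108.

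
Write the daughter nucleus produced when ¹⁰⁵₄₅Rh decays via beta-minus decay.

Beta-minus decay: mass number changes by +0, atomic number by +1.
A: 105 = 105; Z: 45 + 1 = 46.
Z = 46 is palladium, so the daughter is ¹⁰⁵₄₆Pd.

Pd-105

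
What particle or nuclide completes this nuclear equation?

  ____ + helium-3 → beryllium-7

alpha particle

Conserve mass number: A + 3 = 7, so A = 4.
Conserve atomic number: Z + 2 = 4, so Z = 2.
A = 4 and Z = 2 is helium-4 — an alpha particle.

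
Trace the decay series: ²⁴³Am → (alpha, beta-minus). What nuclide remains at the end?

Start: (A, Z) = (243, 95).
After α: (239, 93).
After β⁻: (239, 94).
Z = 94 is plutonium.

Pu-239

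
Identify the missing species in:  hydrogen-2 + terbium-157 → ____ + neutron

Dy-158

Conserve mass number: 2 + 157 = A + 1, so A = 158.
Conserve atomic number: 1 + 65 = Z + 0, so Z = 66.
Z = 66 is dysprosium, so the species is dysprosium-158.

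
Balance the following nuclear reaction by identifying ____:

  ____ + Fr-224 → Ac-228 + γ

alpha particle

Conserve mass number: A + 224 = 228 + 0, so A = 4.
Conserve atomic number: Z + 87 = 89 + 0, so Z = 2.
A = 4 and Z = 2 is He-4 — an alpha particle.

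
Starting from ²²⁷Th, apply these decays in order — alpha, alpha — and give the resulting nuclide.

Start: (A, Z) = (227, 90).
After α: (223, 88).
After α: (219, 86).
Z = 86 is radon.

Rn-219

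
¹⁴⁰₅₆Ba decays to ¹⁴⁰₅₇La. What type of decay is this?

ΔA = 140 − 140 = 0; ΔZ = 57 − 56 = +1.
A is unchanged and Z rises by 1 — a neutron has become a proton (β⁻ decay).

beta-minus decay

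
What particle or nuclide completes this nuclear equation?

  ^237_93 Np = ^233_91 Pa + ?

alpha particle

Conserve mass number: 237 = 233 + A, so A = 4.
Conserve atomic number: 93 = 91 + Z, so Z = 2.
A = 4 and Z = 2 is ^4_2 He — an alpha particle.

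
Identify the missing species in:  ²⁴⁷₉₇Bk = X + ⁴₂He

Conserve mass number: 247 = A + 4, so A = 243.
Conserve atomic number: 97 = Z + 2, so Z = 95.
Z = 95 is americium, so the species is ²⁴³₉₅Am.

Am-243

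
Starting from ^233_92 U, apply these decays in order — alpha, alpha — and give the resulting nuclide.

Start: (A, Z) = (233, 92).
After α: (229, 90).
After α: (225, 88).
Z = 88 is radium.

Ra-225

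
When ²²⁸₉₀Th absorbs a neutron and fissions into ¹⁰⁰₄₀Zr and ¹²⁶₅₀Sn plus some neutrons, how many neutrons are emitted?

3

Conserve mass number: 229 = 100 + 126 + k, so k = 229 − 226 = 3.
Check atomic number: 90 = 40 + 50 + 0 = 90. ✓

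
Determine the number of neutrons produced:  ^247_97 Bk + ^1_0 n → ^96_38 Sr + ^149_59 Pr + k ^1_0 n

Conserve mass number: 248 = 96 + 149 + k, so k = 248 − 245 = 3.
Check atomic number: 97 = 38 + 59 + 0 = 97. ✓

3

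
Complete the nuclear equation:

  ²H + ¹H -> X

Conserve mass number: 2 + 1 = A, so A = 3.
Conserve atomic number: 1 + 1 = Z, so Z = 2.
Z = 2 is helium, so the species is ³He.

He-3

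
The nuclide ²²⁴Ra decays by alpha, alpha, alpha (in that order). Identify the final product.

Pb-212

Start: (A, Z) = (224, 88).
After α: (220, 86).
After α: (216, 84).
After α: (212, 82).
Z = 82 is lead.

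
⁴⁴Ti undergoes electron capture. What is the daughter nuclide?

Electron capture: mass number changes by +0, atomic number by -1.
A: 44 = 44; Z: 22 − 1 = 21.
Z = 21 is scandium, so the daughter is ⁴⁴Sc.

Sc-44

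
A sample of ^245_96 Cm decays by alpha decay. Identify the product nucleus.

Alpha decay: mass number changes by -4, atomic number by -2.
A: 245 − 4 = 241; Z: 96 − 2 = 94.
Z = 94 is plutonium, so the daughter is ^241_94 Pu.

Pu-241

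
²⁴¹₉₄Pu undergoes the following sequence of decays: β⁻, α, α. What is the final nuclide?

Start: (A, Z) = (241, 94).
After β⁻: (241, 95).
After α: (237, 93).
After α: (233, 91).
Z = 91 is protactinium.

Pa-233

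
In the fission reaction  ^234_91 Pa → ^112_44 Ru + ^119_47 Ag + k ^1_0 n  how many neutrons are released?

Conserve mass number: 234 = 112 + 119 + k, so k = 234 − 231 = 3.
Check atomic number: 91 = 44 + 47 + 0 = 91. ✓

3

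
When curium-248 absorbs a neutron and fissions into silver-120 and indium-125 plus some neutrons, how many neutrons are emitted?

4

Conserve mass number: 249 = 120 + 125 + k, so k = 249 − 245 = 4.
Check atomic number: 96 = 47 + 49 + 0 = 96. ✓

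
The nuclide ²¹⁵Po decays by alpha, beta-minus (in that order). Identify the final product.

Bi-211

Start: (A, Z) = (215, 84).
After α: (211, 82).
After β⁻: (211, 83).
Z = 83 is bismuth.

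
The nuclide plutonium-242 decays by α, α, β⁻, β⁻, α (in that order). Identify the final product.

Start: (A, Z) = (242, 94).
After α: (238, 92).
After α: (234, 90).
After β⁻: (234, 91).
After β⁻: (234, 92).
After α: (230, 90).
Z = 90 is thorium.

Th-230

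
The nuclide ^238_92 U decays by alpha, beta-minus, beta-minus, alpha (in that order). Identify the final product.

Start: (A, Z) = (238, 92).
After α: (234, 90).
After β⁻: (234, 91).
After β⁻: (234, 92).
After α: (230, 90).
Z = 90 is thorium.

Th-230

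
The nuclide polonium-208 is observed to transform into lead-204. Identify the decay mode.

alpha decay

ΔA = 204 − 208 = -4; ΔZ = 82 − 84 = -2.
A drops by 4 and Z drops by 2 — the signature of alpha emission.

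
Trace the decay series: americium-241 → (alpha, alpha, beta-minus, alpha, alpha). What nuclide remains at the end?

Ra-225

Start: (A, Z) = (241, 95).
After α: (237, 93).
After α: (233, 91).
After β⁻: (233, 92).
After α: (229, 90).
After α: (225, 88).
Z = 88 is radium.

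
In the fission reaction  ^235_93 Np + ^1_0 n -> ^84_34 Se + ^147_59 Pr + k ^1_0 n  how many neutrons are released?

5

Conserve mass number: 236 = 84 + 147 + k, so k = 236 − 231 = 5.
Check atomic number: 93 = 34 + 59 + 0 = 93. ✓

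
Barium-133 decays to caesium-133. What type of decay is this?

beta-plus decay or electron capture

ΔA = 133 − 133 = 0; ΔZ = 55 − 56 = -1.
A is unchanged and Z drops by 1 — a proton has become a neutron (β⁺ emission or electron capture).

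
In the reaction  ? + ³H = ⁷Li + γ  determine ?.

alpha particle

Conserve mass number: A + 3 = 7 + 0, so A = 4.
Conserve atomic number: Z + 1 = 3 + 0, so Z = 2.
A = 4 and Z = 2 is ⁴He — an alpha particle.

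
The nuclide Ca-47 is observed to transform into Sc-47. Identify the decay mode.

beta-minus decay

ΔA = 47 − 47 = 0; ΔZ = 21 − 20 = +1.
A is unchanged and Z rises by 1 — a neutron has become a proton (β⁻ decay).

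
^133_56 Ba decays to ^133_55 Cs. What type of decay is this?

beta-plus decay or electron capture

ΔA = 133 − 133 = 0; ΔZ = 55 − 56 = -1.
A is unchanged and Z drops by 1 — a proton has become a neutron (β⁺ emission or electron capture).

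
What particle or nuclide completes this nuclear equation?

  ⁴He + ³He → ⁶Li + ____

Conserve mass number: 4 + 3 = 6 + A, so A = 1.
Conserve atomic number: 2 + 2 = 3 + Z, so Z = 1.
A = 1 and Z = 1 is ¹H — a proton.

proton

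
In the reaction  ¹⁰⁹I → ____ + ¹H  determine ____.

Conserve mass number: 109 = A + 1, so A = 108.
Conserve atomic number: 53 = Z + 1, so Z = 52.
Z = 52 is tellurium, so the species is ¹⁰⁸Te.

Te-108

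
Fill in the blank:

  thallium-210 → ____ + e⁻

Pb-210

Conserve mass number: 210 = A + 0, so A = 210.
Conserve atomic number: 81 = Z − 1, so Z = 82.
Z = 82 is lead, so the species is lead-210.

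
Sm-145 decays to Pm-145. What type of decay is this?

beta-plus decay or electron capture

ΔA = 145 − 145 = 0; ΔZ = 61 − 62 = -1.
A is unchanged and Z drops by 1 — a proton has become a neutron (β⁺ emission or electron capture).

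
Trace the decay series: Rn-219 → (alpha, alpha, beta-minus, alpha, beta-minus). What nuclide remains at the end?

Pb-207

Start: (A, Z) = (219, 86).
After α: (215, 84).
After α: (211, 82).
After β⁻: (211, 83).
After α: (207, 81).
After β⁻: (207, 82).
Z = 82 is lead.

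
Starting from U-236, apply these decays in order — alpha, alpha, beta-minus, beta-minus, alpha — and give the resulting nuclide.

Start: (A, Z) = (236, 92).
After α: (232, 90).
After α: (228, 88).
After β⁻: (228, 89).
After β⁻: (228, 90).
After α: (224, 88).
Z = 88 is radium.

Ra-224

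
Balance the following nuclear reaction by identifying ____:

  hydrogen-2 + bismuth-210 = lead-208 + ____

alpha particle

Conserve mass number: 2 + 210 = 208 + A, so A = 4.
Conserve atomic number: 1 + 83 = 82 + Z, so Z = 2.
A = 4 and Z = 2 is helium-4 — an alpha particle.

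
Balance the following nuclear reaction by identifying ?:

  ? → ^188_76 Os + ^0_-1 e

Conserve mass number: A = 188 + 0, so A = 188.
Conserve atomic number: Z = 76 − 1, so Z = 75.
Z = 75 is rhenium, so the species is ^188_75 Re.

Re-188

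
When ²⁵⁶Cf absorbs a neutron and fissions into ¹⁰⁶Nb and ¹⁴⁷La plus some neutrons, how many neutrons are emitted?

Conserve mass number: 257 = 106 + 147 + k, so k = 257 − 253 = 4.
Check atomic number: 98 = 41 + 57 + 0 = 98. ✓

4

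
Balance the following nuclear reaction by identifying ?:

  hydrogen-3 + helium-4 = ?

Li-7

Conserve mass number: 3 + 4 = A, so A = 7.
Conserve atomic number: 1 + 2 = Z, so Z = 3.
Z = 3 is lithium, so the species is lithium-7.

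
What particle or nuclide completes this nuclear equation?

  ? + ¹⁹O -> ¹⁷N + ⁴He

Conserve mass number: A + 19 = 17 + 4, so A = 2.
Conserve atomic number: Z + 8 = 7 + 2, so Z = 1.
A = 2 and Z = 1 is ²H — a deuteron.

deuteron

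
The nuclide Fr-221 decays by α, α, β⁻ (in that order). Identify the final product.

Start: (A, Z) = (221, 87).
After α: (217, 85).
After α: (213, 83).
After β⁻: (213, 84).
Z = 84 is polonium.

Po-213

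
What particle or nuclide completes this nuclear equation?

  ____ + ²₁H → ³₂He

Conserve mass number: A + 2 = 3, so A = 1.
Conserve atomic number: Z + 1 = 2, so Z = 1.
A = 1 and Z = 1 is ¹₁H — a proton.

proton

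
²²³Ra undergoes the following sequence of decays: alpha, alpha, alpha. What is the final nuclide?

Pb-211

Start: (A, Z) = (223, 88).
After α: (219, 86).
After α: (215, 84).
After α: (211, 82).
Z = 82 is lead.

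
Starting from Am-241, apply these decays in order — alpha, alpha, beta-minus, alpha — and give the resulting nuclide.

Th-229

Start: (A, Z) = (241, 95).
After α: (237, 93).
After α: (233, 91).
After β⁻: (233, 92).
After α: (229, 90).
Z = 90 is thorium.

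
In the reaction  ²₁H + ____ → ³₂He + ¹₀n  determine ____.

Conserve mass number: 2 + A = 3 + 1, so A = 2.
Conserve atomic number: 1 + Z = 2 + 0, so Z = 1.
A = 2 and Z = 1 is ²₁H — a deuteron.

deuteron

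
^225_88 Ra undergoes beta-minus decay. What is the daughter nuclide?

Ac-225

Beta-minus decay: mass number changes by +0, atomic number by +1.
A: 225 = 225; Z: 88 + 1 = 89.
Z = 89 is actinium, so the daughter is ^225_89 Ac.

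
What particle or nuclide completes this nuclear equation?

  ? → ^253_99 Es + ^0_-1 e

Conserve mass number: A = 253 + 0, so A = 253.
Conserve atomic number: Z = 99 − 1, so Z = 98.
Z = 98 is californium, so the species is ^253_98 Cf.

Cf-253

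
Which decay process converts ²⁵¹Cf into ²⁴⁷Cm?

ΔA = 247 − 251 = -4; ΔZ = 96 − 98 = -2.
A drops by 4 and Z drops by 2 — the signature of alpha emission.

alpha decay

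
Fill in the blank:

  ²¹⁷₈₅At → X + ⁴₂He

Bi-213

Conserve mass number: 217 = A + 4, so A = 213.
Conserve atomic number: 85 = Z + 2, so Z = 83.
Z = 83 is bismuth, so the species is ²¹³₈₃Bi.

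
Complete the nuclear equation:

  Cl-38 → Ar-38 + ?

beta-minus particle

Conserve mass number: 38 = 38 + A, so A = 0.
Conserve atomic number: 17 = 18 + Z, so Z = -1.
A = 0 and Z = -1 is e⁻ — a beta-minus particle.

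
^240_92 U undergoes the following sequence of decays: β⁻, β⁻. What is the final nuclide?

Start: (A, Z) = (240, 92).
After β⁻: (240, 93).
After β⁻: (240, 94).
Z = 94 is plutonium.

Pu-240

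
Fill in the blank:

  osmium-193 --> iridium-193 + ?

beta-minus particle

Conserve mass number: 193 = 193 + A, so A = 0.
Conserve atomic number: 76 = 77 + Z, so Z = -1.
A = 0 and Z = -1 is e⁻ — a beta-minus particle.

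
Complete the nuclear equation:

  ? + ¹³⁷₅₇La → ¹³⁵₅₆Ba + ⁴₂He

Conserve mass number: A + 137 = 135 + 4, so A = 2.
Conserve atomic number: Z + 57 = 56 + 2, so Z = 1.
A = 2 and Z = 1 is ²₁H — a deuteron.

deuteron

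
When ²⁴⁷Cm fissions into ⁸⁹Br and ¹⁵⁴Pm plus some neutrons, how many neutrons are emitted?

4

Conserve mass number: 247 = 89 + 154 + k, so k = 247 − 243 = 4.
Check atomic number: 96 = 35 + 61 + 0 = 96. ✓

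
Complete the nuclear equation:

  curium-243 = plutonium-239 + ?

Conserve mass number: 243 = 239 + A, so A = 4.
Conserve atomic number: 96 = 94 + Z, so Z = 2.
A = 4 and Z = 2 is helium-4 — an alpha particle.

alpha particle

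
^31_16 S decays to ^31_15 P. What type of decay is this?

ΔA = 31 − 31 = 0; ΔZ = 15 − 16 = -1.
A is unchanged and Z drops by 1 — a proton has become a neutron (β⁺ emission or electron capture).

beta-plus decay or electron capture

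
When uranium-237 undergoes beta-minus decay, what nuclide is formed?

Np-237

Beta-minus decay: mass number changes by +0, atomic number by +1.
A: 237 = 237; Z: 92 + 1 = 93.
Z = 93 is neptunium, so the daughter is neptunium-237.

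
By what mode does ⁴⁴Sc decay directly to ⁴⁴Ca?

beta-plus decay or electron capture

ΔA = 44 − 44 = 0; ΔZ = 20 − 21 = -1.
A is unchanged and Z drops by 1 — a proton has become a neutron (β⁺ emission or electron capture).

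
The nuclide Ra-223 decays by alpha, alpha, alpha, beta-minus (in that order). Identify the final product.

Bi-211

Start: (A, Z) = (223, 88).
After α: (219, 86).
After α: (215, 84).
After α: (211, 82).
After β⁻: (211, 83).
Z = 83 is bismuth.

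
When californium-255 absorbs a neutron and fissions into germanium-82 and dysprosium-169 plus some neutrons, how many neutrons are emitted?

Conserve mass number: 256 = 82 + 169 + k, so k = 256 − 251 = 5.
Check atomic number: 98 = 32 + 66 + 0 = 98. ✓

5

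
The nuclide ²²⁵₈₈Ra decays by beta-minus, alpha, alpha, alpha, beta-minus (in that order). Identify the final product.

Start: (A, Z) = (225, 88).
After β⁻: (225, 89).
After α: (221, 87).
After α: (217, 85).
After α: (213, 83).
After β⁻: (213, 84).
Z = 84 is polonium.

Po-213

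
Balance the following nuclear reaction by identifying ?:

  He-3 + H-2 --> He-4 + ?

Conserve mass number: 3 + 2 = 4 + A, so A = 1.
Conserve atomic number: 2 + 1 = 2 + Z, so Z = 1.
A = 1 and Z = 1 is H-1 — a proton.

proton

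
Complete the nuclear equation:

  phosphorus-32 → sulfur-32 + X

beta-minus particle

Conserve mass number: 32 = 32 + A, so A = 0.
Conserve atomic number: 15 = 16 + Z, so Z = -1.
A = 0 and Z = -1 is e⁻ — a beta-minus particle.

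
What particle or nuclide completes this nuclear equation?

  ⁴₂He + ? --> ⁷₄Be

Conserve mass number: 4 + A = 7, so A = 3.
Conserve atomic number: 2 + Z = 4, so Z = 2.
Z = 2 is helium, so the species is ³₂He.

He-3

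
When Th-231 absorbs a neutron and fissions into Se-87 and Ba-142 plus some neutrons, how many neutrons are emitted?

Conserve mass number: 232 = 87 + 142 + k, so k = 232 − 229 = 3.
Check atomic number: 90 = 34 + 56 + 0 = 90. ✓

3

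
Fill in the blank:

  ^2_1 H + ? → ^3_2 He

Conserve mass number: 2 + A = 3, so A = 1.
Conserve atomic number: 1 + Z = 2, so Z = 1.
A = 1 and Z = 1 is ^1_1 H — a proton.

proton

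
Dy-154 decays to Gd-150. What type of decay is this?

ΔA = 150 − 154 = -4; ΔZ = 64 − 66 = -2.
A drops by 4 and Z drops by 2 — the signature of alpha emission.

alpha decay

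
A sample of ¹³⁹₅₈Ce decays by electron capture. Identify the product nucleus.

Electron capture: mass number changes by +0, atomic number by -1.
A: 139 = 139; Z: 58 − 1 = 57.
Z = 57 is lanthanum, so the daughter is ¹³⁹₅₇La.

La-139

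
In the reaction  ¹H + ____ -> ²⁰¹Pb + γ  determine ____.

Conserve mass number: 1 + A = 201 + 0, so A = 200.
Conserve atomic number: 1 + Z = 82 + 0, so Z = 81.
Z = 81 is thallium, so the species is ²⁰⁰Tl.

Tl-200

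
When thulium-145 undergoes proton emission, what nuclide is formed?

Proton emission: mass number changes by -1, atomic number by -1.
A: 145 − 1 = 144; Z: 69 − 1 = 68.
Z = 68 is erbium, so the daughter is erbium-144.

Er-144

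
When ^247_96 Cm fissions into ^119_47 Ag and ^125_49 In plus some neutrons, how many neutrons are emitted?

Conserve mass number: 247 = 119 + 125 + k, so k = 247 − 244 = 3.
Check atomic number: 96 = 47 + 49 + 0 = 96. ✓

3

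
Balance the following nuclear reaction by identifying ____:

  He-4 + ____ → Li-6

Conserve mass number: 4 + A = 6, so A = 2.
Conserve atomic number: 2 + Z = 3, so Z = 1.
A = 2 and Z = 1 is H-2 — a deuteron.

deuteron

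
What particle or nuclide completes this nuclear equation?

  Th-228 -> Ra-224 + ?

Conserve mass number: 228 = 224 + A, so A = 4.
Conserve atomic number: 90 = 88 + Z, so Z = 2.
A = 4 and Z = 2 is He-4 — an alpha particle.

alpha particle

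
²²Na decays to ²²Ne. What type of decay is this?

ΔA = 22 − 22 = 0; ΔZ = 10 − 11 = -1.
A is unchanged and Z drops by 1 — a proton has become a neutron (β⁺ emission or electron capture).

beta-plus decay or electron capture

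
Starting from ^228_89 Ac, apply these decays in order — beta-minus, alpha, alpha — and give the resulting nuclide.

Start: (A, Z) = (228, 89).
After β⁻: (228, 90).
After α: (224, 88).
After α: (220, 86).
Z = 86 is radon.

Rn-220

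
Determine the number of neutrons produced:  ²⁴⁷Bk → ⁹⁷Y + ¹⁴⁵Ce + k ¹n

Conserve mass number: 247 = 97 + 145 + k, so k = 247 − 242 = 5.
Check atomic number: 97 = 39 + 58 + 0 = 97. ✓

5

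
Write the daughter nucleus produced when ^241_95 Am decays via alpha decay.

Np-237

Alpha decay: mass number changes by -4, atomic number by -2.
A: 241 − 4 = 237; Z: 95 − 2 = 93.
Z = 93 is neptunium, so the daughter is ^237_93 Np.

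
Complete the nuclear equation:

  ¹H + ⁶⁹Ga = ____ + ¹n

Ge-69

Conserve mass number: 1 + 69 = A + 1, so A = 69.
Conserve atomic number: 1 + 31 = Z + 0, so Z = 32.
Z = 32 is germanium, so the species is ⁶⁹Ge.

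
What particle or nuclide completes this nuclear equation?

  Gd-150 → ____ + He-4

Sm-146

Conserve mass number: 150 = A + 4, so A = 146.
Conserve atomic number: 64 = Z + 2, so Z = 62.
Z = 62 is samarium, so the species is Sm-146.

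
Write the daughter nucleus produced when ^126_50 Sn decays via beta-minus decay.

Beta-minus decay: mass number changes by +0, atomic number by +1.
A: 126 = 126; Z: 50 + 1 = 51.
Z = 51 is antimony, so the daughter is ^126_51 Sb.

Sb-126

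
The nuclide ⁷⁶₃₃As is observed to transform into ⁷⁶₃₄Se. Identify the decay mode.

ΔA = 76 − 76 = 0; ΔZ = 34 − 33 = +1.
A is unchanged and Z rises by 1 — a neutron has become a proton (β⁻ decay).

beta-minus decay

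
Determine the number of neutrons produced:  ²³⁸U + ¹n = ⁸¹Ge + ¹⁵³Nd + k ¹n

Conserve mass number: 239 = 81 + 153 + k, so k = 239 − 234 = 5.
Check atomic number: 92 = 32 + 60 + 0 = 92. ✓

5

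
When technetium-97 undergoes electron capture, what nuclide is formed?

Mo-97

Electron capture: mass number changes by +0, atomic number by -1.
A: 97 = 97; Z: 43 − 1 = 42.
Z = 42 is molybdenum, so the daughter is molybdenum-97.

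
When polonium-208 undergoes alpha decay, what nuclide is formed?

Pb-204

Alpha decay: mass number changes by -4, atomic number by -2.
A: 208 − 4 = 204; Z: 84 − 2 = 82.
Z = 82 is lead, so the daughter is lead-204.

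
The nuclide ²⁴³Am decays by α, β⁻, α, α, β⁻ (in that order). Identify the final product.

Pa-231

Start: (A, Z) = (243, 95).
After α: (239, 93).
After β⁻: (239, 94).
After α: (235, 92).
After α: (231, 90).
After β⁻: (231, 91).
Z = 91 is protactinium.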